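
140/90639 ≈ 0.00154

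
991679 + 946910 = 1938589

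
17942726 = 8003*2242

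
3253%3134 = 119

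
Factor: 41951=7^1*13^1*461^1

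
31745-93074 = -61329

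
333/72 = 37/8 ≈ 4.63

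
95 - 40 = 55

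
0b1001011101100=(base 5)123334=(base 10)4844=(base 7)20060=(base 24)89k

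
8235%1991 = 271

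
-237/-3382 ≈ 0.0701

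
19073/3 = 6357+2/3 ≈ 6357.67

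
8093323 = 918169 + 7175154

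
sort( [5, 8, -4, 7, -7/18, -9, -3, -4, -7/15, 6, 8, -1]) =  [-9, -4, -4, -3, -1, -7/15, -7/18, 5, 6, 7, 8, 8]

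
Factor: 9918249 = 3^1*11^2*89^1*307^1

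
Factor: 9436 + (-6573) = 7^1*409^1 = 2863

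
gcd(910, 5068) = 14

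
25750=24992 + 758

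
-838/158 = -5 - 24/79 ≈ -5.30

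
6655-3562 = 3093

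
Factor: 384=2^7*3^1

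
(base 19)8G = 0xA8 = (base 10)168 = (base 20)88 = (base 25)6I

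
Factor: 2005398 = 2^1 * 3^4 * 12379^1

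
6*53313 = 319878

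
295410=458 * 645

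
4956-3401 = 1555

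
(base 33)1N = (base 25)26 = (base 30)1Q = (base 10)56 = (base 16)38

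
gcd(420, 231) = 21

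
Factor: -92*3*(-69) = 2^2*3^2*23^2 = 19044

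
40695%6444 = 2031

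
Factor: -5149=-1*19^1*271^1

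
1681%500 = 181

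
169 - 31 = 138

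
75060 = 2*37530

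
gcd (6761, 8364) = 1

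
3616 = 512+3104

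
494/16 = 247/8 ≈ 30.88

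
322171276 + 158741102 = 480912378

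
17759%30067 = 17759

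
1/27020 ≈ 0.0000370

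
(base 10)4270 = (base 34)3nk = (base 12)257a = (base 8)10256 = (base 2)1000010101110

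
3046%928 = 262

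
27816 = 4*6954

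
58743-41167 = 17576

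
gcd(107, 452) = 1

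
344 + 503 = 847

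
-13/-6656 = 1/512 ≈ 0.00195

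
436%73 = 71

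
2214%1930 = 284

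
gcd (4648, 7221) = 83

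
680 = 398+282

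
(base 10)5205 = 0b1010001010101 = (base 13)24a5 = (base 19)e7i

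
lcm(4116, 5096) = 107016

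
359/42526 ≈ 0.00844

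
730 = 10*73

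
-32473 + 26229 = -6244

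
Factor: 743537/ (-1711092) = -1*2^ (-2)*3^ (-1)*53^1*14029^1*142591^ (-1)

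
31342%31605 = 31342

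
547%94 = 77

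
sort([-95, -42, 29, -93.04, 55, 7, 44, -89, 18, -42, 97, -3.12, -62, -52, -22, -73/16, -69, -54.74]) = [-95, -93.04, -89, -69, -62, -54.74, -52, -42, -42, -22, -73/16, -3.12, 7, 18, 29, 44, 55, 97]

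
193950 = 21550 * 9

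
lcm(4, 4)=4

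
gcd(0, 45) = 45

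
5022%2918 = 2104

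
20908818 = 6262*3339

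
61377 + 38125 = 99502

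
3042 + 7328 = 10370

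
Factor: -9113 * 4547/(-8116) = 2^(-2) * 13^1 * 701^1 * 2029^(-1) * 4547^1 = 41436811/8116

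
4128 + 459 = 4587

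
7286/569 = 12 + 458/569 ≈ 12.80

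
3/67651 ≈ 0.0000443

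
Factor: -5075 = -1*5^2*7^1*29^1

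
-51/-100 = 0.51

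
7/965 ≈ 0.00725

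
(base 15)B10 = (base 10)2490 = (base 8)4672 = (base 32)2DQ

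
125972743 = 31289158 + 94683585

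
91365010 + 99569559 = 190934569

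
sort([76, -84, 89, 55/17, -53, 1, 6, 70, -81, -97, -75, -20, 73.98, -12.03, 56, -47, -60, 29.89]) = [-97, -84, -81, -75, -60, -53, -47, -20, -12.03, 1, 55/17, 6, 29.89, 56, 70, 73.98, 76, 89]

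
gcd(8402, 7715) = 1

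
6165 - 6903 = -738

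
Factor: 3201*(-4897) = -1*3^1*11^1*59^1*83^1*97^1 = -15675297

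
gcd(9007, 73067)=1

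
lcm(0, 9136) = 0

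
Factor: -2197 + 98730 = 37^1*2609^1 = 96533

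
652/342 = 326/171 ≈ 1.91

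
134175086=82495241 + 51679845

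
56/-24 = -7/3 ≈ -2.33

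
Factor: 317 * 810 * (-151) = -1 * 2^1 * 3^4 * 5^1 * 151^1 * 317^1 = -38772270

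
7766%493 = 371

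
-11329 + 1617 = -9712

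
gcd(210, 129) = 3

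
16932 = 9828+7104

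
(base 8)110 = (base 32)28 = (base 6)200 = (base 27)2i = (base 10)72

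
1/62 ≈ 0.0161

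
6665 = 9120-2455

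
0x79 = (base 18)6d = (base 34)3j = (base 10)121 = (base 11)100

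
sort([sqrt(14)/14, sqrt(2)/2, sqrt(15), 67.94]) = [sqrt(14)/14, sqrt(2)/2, sqrt(15), 67.94]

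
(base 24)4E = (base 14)7C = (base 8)156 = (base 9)132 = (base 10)110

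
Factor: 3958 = 2^1*1979^1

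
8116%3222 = 1672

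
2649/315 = 8 + 43/105 ≈ 8.41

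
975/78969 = 325/26323 ≈ 0.0123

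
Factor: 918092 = 2^2*7^1*32789^1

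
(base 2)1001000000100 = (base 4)1020010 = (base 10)4612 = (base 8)11004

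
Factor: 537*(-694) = -1*2^1*3^1*179^1*347^1 = -372678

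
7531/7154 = 1+377/7154 ≈ 1.05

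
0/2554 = 0 = 0.00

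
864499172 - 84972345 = 779526827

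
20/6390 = 2/639 ≈ 0.00313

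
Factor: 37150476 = 2^2*3^1*11^1*431^1*653^1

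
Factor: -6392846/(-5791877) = 2^1*7^(-1)*13^(-1)*47^2*1447^1*63647^(-1)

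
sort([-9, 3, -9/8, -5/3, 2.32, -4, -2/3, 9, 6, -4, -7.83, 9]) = [-9, -7.83, -4, -4, -5/3, -9/8, -2/3, 2.32, 3, 6, 9, 9]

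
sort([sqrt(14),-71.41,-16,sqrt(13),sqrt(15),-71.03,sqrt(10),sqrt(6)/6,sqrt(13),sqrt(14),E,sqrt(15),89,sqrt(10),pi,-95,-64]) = [-95,-71.41,-71.03,-64,-16,sqrt(6)/6,E,pi,sqrt(10),sqrt(10),sqrt(13),sqrt(13),sqrt(14),sqrt(14),sqrt(15),sqrt(15),89]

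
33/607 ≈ 0.0544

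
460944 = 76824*6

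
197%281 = 197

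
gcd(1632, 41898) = 6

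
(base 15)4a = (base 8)106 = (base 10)70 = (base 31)28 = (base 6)154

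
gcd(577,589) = 1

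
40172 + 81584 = 121756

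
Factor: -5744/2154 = -1*2^3*3^(-1) = -8/3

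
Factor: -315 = -1*3^2*5^1*7^1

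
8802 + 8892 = 17694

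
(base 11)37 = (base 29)1b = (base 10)40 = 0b101000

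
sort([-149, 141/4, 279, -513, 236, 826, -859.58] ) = [-859.58, -513, -149, 141/4, 236, 279, 826] 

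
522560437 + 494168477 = 1016728914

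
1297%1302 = 1297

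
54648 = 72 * 759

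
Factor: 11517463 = 11517463^1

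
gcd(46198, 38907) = 1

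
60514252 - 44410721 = 16103531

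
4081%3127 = 954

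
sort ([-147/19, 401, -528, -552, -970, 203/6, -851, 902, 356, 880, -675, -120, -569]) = [-970, -851, -675, -569, -552, -528, -120, -147/19, 203/6, 356, 401, 880, 902]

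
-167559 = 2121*(-79)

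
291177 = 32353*9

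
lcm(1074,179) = 1074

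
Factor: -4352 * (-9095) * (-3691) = -1 * 2^8 * 5^1 * 17^2 * 107^1 * 3691^1 = -146095095040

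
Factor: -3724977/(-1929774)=2^(-1)*7^(-1)*11^(-1)*4177^(-1)*1241659^1=1241659/643258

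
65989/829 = 79+498/829 ≈ 79.60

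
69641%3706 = 2933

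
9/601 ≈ 0.0150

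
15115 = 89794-74679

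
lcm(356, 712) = 712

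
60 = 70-10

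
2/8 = 1/4 = 0.25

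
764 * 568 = 433952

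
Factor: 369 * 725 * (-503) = -1 * 3^2 * 5^2 * 29^1 * 41^1 * 503^1 = -134565075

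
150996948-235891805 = -84894857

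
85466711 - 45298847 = 40167864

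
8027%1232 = 635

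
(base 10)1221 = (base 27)1i6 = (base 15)566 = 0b10011000101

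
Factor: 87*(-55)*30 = -1*2^1*3^2*5^2*11^1*29^1 = -143550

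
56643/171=18881/57 ≈ 331.25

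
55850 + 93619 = 149469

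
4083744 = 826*4944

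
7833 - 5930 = 1903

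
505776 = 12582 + 493194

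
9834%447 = 0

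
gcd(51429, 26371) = 1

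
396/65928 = 33/5494 ≈ 0.00601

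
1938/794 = 2 + 175/397≈2.44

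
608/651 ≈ 0.934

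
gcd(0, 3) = 3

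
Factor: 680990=2^1 * 5^1 * 68099^1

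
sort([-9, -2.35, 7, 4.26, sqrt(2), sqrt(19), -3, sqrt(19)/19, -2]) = [-9, -3, -2.35, -2, sqrt(19)/19, sqrt(2), 4.26, sqrt(19), 7]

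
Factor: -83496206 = -1*2^1*31^1*79^1*17047^1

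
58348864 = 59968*973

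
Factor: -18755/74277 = -1*3^(-4)*5^1*7^(-1)*11^2*31^1*131^(-1)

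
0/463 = 0 = 0.00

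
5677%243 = 88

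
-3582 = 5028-8610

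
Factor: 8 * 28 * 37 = 2^5 * 7^1 * 37^1 = 8288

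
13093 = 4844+8249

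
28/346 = 14/173 ≈ 0.0809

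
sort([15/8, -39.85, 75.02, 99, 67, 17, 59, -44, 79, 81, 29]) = [-44, -39.85, 15/8, 17, 29, 59, 67, 75.02, 79, 81, 99]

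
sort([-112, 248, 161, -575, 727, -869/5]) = [-575, -869/5, -112, 161, 248, 727]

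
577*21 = 12117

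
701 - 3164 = -2463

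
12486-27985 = -15499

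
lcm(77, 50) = 3850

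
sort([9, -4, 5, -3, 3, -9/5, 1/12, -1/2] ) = [-4, -3, -9/5, -1/2, 1/12, 3, 5, 9] 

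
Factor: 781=11^1*71^1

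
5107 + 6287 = 11394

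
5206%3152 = 2054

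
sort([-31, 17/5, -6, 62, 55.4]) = [-31, -6, 17/5, 55.4, 62]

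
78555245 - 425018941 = -346463696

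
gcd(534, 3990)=6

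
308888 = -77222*(-4)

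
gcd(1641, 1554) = 3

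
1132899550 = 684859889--448039661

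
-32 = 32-64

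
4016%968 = 144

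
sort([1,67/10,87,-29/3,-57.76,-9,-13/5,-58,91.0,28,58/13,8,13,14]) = [-58,-57.76,-29/3,-9,-13/5,1,58/13,67/10,8,13,14,28,87,91.0]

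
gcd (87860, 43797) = 1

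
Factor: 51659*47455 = 5^1*9491^1*51659^1 = 2451477845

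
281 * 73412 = 20628772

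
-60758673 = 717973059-778731732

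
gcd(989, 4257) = 43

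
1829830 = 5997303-4167473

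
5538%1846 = 0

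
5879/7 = 839 + 6/7≈839.86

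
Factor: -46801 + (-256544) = -1 * 3^4 * 5^1 * 7^1 * 107^1 = -303345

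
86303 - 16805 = 69498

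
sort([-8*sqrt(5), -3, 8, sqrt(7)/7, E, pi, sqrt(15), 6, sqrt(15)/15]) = [-8*sqrt(5), -3, sqrt(15)/15, sqrt(7)/7, E, pi, sqrt(15), 6, 8]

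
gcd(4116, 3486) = 42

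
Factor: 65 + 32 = 97^1 = 97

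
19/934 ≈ 0.0203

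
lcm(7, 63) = 63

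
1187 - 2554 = -1367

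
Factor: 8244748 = 2^2*2061187^1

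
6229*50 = 311450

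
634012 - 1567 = 632445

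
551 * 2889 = 1591839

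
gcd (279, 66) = 3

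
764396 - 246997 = 517399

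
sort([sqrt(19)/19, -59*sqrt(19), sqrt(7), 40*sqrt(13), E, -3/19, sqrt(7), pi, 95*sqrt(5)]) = [-59*sqrt(19), -3/19, sqrt(19)/19, sqrt(7), sqrt(7), E, pi, 40*sqrt(13), 95*sqrt(5)]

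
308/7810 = 14/355 ≈ 0.0394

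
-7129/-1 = 7129 = 7129.00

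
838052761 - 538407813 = 299644948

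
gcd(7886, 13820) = 2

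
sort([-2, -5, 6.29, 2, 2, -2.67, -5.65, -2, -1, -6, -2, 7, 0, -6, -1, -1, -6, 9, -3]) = [-6, -6, -6, -5.65, -5, -3, -2.67, -2, -2, -2, -1, -1, -1, 0, 2, 2, 6.29, 7, 9]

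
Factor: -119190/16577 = -1 * 2^1 * 3^1 * 5^1 * 11^(-2) * 29^1 = -870/121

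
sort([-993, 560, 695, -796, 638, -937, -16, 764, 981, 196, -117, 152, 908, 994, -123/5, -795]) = [-993, -937, -796, -795, -117, -123/5, -16, 152, 196, 560, 638, 695, 764, 908, 981, 994]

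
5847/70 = 83+37/70 ≈ 83.53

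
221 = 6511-6290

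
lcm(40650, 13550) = 40650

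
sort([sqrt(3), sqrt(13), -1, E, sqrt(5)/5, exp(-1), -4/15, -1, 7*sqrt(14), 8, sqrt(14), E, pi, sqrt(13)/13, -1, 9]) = [-1, -1, -1, -4/15, sqrt(13)/13, exp(-1), sqrt(5)/5, sqrt(3), E, E, pi, sqrt(13), sqrt(14), 8, 9, 7*sqrt(14)]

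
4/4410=2/2205≈0.000907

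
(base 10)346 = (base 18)114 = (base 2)101011010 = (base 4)11122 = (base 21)ga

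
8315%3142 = 2031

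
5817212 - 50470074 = -44652862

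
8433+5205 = 13638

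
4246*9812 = 41661752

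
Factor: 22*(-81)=-1*2^1*3^4*11^1=-1782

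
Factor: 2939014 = 2^1*13^1*113039^1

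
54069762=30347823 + 23721939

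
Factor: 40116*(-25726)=-1*2^3*3^1*19^1*677^1*3343^1=-1032024216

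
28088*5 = 140440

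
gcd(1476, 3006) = 18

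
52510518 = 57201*918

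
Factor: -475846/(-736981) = 2^1*41^1*127^(-1) = 82/127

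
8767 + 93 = 8860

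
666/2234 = 333/1117 ≈ 0.298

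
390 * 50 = 19500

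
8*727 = 5816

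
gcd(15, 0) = 15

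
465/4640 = 93/928 ≈ 0.100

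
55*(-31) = -1705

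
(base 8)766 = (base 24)km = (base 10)502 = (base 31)g6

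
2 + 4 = 6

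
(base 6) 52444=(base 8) 15654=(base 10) 7084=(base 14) 2820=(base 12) 4124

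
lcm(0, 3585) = 0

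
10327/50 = 206 + 27/50 = 206.54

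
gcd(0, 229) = 229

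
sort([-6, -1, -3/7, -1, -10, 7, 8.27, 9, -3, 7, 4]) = [-10, -6, -3, -1, -1, -3/7, 4, 7, 7, 8.27, 9]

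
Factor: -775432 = -1*2^3*7^1*61^1*227^1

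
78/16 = 4 + 7/8 ≈ 4.88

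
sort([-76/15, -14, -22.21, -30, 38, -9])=[-30, -22.21, -14, -9, -76/15, 38]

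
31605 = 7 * 4515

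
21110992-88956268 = -67845276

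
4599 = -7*(-657)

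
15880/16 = 1985/2 = 992.50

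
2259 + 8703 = 10962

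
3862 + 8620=12482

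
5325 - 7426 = -2101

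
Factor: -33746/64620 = -1 * 2^(-1) * 3^(-2) * 5^(-1) * 47^1 = -47/90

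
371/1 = 371 = 371.00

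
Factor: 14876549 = 14876549^1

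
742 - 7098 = -6356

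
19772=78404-58632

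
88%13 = 10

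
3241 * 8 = 25928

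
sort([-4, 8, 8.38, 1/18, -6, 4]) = [-6, -4, 1/18, 4, 8, 8.38]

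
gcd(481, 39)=13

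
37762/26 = 18881/13 ≈ 1452.38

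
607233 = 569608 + 37625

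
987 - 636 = 351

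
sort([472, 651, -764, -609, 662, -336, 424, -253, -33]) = [-764, -609, -336, -253, -33, 424, 472, 651, 662]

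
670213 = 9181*73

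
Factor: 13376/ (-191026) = -1 * 2^5 * 457^ (-1) = -32/457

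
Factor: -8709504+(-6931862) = -1 * 2^1 * 13^1 * 601591^1 = -15641366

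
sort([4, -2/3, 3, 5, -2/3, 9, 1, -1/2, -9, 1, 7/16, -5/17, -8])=[-9, -8, -2/3, -2/3, -1/2, -5/17, 7/16, 1, 1, 3, 4, 5, 9]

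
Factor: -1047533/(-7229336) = 2^(-3) * 73^(-1) * 12379^(-1) * 1047533^1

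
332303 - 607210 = -274907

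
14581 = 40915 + -26334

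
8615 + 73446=82061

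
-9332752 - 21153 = -9353905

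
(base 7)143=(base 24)38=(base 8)120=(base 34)2c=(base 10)80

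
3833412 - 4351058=-517646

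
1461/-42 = -487/14 ≈ -34.79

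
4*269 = 1076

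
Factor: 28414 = 2^1*14207^1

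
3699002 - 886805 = 2812197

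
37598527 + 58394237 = 95992764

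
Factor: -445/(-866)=2^(-1)*5^1*89^1*433^(-1)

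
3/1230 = 1/410 ≈ 0.00244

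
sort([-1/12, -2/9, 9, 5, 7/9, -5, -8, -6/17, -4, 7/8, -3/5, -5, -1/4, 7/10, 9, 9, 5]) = [-8, -5, -5, -4, -3/5, -6/17, -1/4, -2/9, -1/12, 7/10, 7/9, 7/8, 5, 5, 9, 9, 9]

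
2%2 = 0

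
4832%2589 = 2243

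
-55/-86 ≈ 0.640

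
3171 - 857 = 2314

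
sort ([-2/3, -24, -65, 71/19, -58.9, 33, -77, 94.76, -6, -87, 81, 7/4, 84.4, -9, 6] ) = [-87, -77, -65, -58.9, -24, -9, -6, -2/3, 7/4, 71/19, 6, 33, 81, 84.4, 94.76] 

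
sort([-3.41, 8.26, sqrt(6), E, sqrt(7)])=[-3.41, sqrt(6), sqrt(7), E, 8.26]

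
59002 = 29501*2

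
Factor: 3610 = 2^1 * 5^1 * 19^2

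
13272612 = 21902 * 606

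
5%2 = 1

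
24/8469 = 8/2823 ≈ 0.00283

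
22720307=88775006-66054699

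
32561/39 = 834+35/39≈834.90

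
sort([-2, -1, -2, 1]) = [-2, -2, -1, 1]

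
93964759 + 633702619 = 727667378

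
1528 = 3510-1982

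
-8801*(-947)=8334547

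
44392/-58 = -765 - 11/29≈-765.38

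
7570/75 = 100 + 14/15≈100.93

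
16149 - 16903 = -754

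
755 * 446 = 336730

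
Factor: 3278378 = 2^1 * 127^1 * 12907^1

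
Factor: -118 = -1*2^1*59^1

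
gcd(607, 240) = 1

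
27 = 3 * 9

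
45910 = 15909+30001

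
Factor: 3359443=3359443^1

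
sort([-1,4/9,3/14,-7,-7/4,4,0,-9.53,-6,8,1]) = [-9.53,-7,-6,-7/4,-1,0,3/14,4/9,1,4,8]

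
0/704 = 0 = 0.00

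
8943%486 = 195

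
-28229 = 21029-49258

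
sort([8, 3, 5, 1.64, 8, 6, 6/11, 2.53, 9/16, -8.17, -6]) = [-8.17, -6, 6/11, 9/16, 1.64, 2.53, 3, 5, 6, 8, 8]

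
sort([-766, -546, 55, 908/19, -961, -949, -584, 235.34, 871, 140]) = [-961, -949, -766, -584, -546, 908/19, 55, 140, 235.34, 871]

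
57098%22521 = 12056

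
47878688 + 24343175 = 72221863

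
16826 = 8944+7882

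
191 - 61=130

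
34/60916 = 17/30458 ≈ 0.000558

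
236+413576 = 413812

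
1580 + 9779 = 11359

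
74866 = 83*902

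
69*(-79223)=-5466387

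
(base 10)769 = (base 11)63a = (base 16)301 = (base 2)1100000001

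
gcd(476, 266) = 14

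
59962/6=9993+2/3 ≈ 9993.67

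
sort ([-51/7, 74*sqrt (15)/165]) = [-51/7, 74*sqrt (15)/165]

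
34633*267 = 9247011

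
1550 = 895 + 655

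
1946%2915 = 1946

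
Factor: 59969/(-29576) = -1*2^(-3)*7^1*13^1*659^1*3697^(-1)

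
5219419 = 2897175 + 2322244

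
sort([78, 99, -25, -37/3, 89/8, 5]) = [-25, -37/3, 5, 89/8, 78, 99]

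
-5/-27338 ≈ 0.000183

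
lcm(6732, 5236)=47124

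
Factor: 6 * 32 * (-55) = -1 * 2^6 * 3^1 * 5^1 * 11^1 = -10560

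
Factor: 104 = 2^3 * 13^1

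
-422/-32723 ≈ 0.0129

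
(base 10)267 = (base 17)fc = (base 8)413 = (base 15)12c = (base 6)1123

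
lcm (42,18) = 126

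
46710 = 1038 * 45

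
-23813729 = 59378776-83192505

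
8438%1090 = 808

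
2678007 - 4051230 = -1373223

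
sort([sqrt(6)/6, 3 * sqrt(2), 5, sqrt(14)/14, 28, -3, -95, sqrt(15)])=[-95, -3, sqrt(14)/14, sqrt(6)/6, sqrt(15), 3 * sqrt(2), 5, 28]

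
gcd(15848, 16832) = 8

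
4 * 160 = 640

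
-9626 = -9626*1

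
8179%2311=1246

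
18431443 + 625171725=643603168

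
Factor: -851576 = -1 * 2^3 * 11^1 * 9677^1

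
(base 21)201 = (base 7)2401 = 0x373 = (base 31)sf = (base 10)883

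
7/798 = 1/114 ≈ 0.00877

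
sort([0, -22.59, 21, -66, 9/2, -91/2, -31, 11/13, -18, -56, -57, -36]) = [-66, -57, -56, -91/2, -36, -31, -22.59, -18, 0, 11/13, 9/2, 21]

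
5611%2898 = 2713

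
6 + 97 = 103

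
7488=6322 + 1166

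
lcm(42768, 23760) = 213840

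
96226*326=31369676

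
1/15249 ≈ 0.0000656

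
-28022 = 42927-70949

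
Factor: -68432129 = -1 * 19^1 * 37^1 * 311^1 * 313^1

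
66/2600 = 33/1300 ≈ 0.0254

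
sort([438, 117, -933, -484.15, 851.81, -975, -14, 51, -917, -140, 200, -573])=[-975, -933, -917, -573, -484.15, -140, -14, 51, 117, 200, 438, 851.81]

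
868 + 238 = 1106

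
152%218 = 152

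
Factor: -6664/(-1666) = 2^2 = 4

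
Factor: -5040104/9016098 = -1*2^2*3^(-1)*7^(-3)*13^(-1)*31^1*337^(-1)*20323^1 = -2520052/4508049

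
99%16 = 3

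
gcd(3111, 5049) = 51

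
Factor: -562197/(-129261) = 11^(-1) * 67^1 * 2797^1 * 3917^(-1) = 187399/43087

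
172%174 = 172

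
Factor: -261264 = -1 * 2^4 * 3^1 * 5443^1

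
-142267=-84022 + -58245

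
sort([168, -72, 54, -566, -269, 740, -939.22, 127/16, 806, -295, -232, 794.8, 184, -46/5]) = [-939.22, -566, -295, -269, -232, -72, -46/5, 127/16, 54, 168, 184, 740, 794.8, 806]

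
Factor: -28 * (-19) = 2^2 * 7^1 * 19^1 = 532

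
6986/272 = 3493/136 ≈ 25.68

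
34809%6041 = 4604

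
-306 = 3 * (-102) 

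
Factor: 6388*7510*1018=2^4*5^1*509^1*751^1*1597^1=48837409840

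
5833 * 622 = 3628126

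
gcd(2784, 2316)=12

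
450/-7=-64 - 2/7≈-64.29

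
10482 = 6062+4420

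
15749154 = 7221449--8527705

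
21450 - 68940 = -47490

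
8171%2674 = 149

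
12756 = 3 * 4252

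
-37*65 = -2405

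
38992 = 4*9748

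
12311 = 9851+2460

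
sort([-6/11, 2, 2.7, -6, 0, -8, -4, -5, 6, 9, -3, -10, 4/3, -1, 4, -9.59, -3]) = [-10, -9.59, -8, -6, -5, -4, -3, -3, -1, -6/11, 0, 4/3, 2, 2.7, 4, 6, 9]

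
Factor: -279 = -1*3^2*31^1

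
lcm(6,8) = 24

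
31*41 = 1271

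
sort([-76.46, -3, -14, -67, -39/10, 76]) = [-76.46, -67, -14, -39/10, -3, 76]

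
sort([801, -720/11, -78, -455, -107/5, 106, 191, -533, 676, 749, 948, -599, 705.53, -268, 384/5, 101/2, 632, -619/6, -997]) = [-997, -599, -533, -455, -268, -619/6, -78, -720/11, -107/5, 101/2, 384/5, 106, 191, 632, 676, 705.53, 749, 801, 948]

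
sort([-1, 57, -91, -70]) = [-91, -70, -1, 57]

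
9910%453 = 397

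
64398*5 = 321990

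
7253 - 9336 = -2083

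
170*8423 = 1431910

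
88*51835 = 4561480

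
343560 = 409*840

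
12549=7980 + 4569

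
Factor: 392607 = 3^4*37^1*131^1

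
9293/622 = 14 + 585/622 ≈ 14.94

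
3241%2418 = 823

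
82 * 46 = 3772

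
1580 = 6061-4481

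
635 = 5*127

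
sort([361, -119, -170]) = [-170, -119, 361]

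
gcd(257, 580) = 1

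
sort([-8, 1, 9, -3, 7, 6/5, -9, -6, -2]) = [-9, -8, -6, -3, -2, 1, 6/5, 7, 9]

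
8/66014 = 4/33007 ≈ 0.000121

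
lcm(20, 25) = 100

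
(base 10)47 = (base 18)2b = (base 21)25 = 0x2f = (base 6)115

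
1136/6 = 189 + 1/3 ≈ 189.33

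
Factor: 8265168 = 2^4 * 3^2 * 57397^1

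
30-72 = -42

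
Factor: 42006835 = 5^1 * 13^1 * 646259^1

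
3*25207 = 75621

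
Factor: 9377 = 9377^1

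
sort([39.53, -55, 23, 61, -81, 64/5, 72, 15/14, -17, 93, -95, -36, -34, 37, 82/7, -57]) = [-95, -81, -57, -55, -36, -34, -17, 15/14, 82/7, 64/5, 23, 37, 39.53, 61, 72, 93]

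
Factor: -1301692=-1*2^2*7^1*46489^1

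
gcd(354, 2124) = 354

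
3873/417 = 9 + 40/139 ≈ 9.29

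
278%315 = 278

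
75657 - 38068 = 37589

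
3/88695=1/29565≈0.0000338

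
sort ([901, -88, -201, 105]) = [-201, -88, 105, 901]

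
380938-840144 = -459206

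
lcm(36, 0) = 0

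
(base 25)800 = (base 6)35052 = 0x1388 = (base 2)1001110001000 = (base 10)5000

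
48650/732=24325/366 ≈ 66.46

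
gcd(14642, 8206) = 2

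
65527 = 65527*1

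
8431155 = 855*9861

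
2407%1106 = 195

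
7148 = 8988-1840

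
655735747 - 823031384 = -167295637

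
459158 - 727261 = -268103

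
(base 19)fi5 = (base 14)2158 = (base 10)5762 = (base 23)akc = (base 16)1682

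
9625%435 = 55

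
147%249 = 147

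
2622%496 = 142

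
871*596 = 519116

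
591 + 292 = 883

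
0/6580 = 0 = 0.00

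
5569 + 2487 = 8056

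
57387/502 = 114 + 159/502 ≈ 114.32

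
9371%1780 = 471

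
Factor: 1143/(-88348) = -1*2^(-2)*3^2*13^(-1)*127^1*1699^(-1)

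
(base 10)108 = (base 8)154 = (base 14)7a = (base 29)3l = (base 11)99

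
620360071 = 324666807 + 295693264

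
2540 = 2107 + 433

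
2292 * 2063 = 4728396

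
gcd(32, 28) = 4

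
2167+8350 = 10517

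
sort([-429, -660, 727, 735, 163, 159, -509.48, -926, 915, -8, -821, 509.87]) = [-926, -821, -660, -509.48, -429, -8, 159, 163, 509.87, 727, 735, 915]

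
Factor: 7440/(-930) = -1 * 2^3 = -8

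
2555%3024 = 2555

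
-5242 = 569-5811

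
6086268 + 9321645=15407913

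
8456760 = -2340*(-3614)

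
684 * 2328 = 1592352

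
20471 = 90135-69664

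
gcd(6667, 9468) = 1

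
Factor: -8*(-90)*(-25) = -1*2^4*3^2*5^3 = -18000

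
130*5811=755430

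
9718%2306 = 494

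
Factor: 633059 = 7^1*90437^1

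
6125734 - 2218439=3907295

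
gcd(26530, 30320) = 3790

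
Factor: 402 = 2^1*3^1*67^1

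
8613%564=153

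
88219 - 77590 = 10629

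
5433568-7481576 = -2048008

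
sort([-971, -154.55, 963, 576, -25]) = [-971, -154.55, -25, 576, 963]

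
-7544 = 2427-9971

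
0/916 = 0 = 0.00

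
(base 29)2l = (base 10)79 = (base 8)117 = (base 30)2j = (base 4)1033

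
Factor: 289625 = 5^3*7^1*331^1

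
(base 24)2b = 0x3b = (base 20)2j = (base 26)27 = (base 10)59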